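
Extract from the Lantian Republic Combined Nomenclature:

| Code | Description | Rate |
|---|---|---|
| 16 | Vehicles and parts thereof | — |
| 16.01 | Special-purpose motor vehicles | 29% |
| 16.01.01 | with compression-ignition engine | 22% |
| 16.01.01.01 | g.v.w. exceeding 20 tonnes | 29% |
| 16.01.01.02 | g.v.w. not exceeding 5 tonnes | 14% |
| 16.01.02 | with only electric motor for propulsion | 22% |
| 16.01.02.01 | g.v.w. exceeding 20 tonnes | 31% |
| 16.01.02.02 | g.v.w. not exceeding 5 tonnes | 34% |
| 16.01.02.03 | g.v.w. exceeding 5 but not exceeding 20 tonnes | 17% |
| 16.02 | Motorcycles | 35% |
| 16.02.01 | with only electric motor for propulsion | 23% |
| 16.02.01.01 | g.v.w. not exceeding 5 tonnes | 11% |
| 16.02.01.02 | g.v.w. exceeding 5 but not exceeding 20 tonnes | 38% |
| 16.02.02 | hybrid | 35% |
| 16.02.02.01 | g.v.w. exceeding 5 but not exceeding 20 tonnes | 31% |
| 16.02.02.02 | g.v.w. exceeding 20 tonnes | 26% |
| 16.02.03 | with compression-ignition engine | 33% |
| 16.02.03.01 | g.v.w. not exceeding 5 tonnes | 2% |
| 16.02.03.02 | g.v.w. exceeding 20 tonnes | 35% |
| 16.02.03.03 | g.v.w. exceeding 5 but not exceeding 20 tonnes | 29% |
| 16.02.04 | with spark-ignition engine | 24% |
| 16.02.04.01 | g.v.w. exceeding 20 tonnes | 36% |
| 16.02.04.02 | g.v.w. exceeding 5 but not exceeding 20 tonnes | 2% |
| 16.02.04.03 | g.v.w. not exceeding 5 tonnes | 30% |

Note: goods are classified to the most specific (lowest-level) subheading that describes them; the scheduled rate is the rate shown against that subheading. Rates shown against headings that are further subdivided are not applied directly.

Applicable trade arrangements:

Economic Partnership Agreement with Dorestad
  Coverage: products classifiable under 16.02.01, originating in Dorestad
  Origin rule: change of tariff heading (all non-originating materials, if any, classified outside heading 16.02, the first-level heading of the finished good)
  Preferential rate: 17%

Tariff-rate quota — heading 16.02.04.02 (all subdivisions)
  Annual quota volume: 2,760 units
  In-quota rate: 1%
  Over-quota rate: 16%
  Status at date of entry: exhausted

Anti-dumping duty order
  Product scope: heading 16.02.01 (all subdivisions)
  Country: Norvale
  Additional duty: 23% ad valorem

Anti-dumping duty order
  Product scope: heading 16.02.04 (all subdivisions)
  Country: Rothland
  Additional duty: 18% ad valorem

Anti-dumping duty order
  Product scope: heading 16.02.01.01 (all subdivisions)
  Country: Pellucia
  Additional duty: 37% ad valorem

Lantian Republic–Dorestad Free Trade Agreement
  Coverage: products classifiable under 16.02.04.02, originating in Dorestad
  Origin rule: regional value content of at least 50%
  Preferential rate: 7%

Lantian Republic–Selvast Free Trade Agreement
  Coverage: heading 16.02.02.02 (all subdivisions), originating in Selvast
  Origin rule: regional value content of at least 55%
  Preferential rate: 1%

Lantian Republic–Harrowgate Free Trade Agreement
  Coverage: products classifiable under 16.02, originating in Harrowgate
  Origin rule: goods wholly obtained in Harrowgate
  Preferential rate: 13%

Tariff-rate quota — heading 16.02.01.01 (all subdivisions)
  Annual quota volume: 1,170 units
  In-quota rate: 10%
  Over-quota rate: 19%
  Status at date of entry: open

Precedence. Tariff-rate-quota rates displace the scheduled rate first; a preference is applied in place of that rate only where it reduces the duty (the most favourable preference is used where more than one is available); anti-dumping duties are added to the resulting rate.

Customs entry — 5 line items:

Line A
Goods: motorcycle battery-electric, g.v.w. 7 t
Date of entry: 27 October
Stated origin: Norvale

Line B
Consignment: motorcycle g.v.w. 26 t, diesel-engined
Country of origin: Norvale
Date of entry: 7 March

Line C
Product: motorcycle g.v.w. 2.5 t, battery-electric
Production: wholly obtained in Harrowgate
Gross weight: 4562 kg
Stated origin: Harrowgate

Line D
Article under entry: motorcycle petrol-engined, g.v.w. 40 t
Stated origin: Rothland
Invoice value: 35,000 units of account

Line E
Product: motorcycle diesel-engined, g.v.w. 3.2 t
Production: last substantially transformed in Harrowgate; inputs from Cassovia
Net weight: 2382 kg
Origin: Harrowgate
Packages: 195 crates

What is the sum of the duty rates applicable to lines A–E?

Line A: motorcycle → 16.02; battery-electric → 16.02.01; g.v.w. 7 t → 16.02.01.02. Scheduled 38%. anti-dumping (Norvale, 16.02.01): +23%; total 38% + 23% = 61%. → 61%.
Line B: motorcycle → 16.02; diesel-engined → 16.02.03; g.v.w. 26 t → 16.02.03.02. Scheduled 35%. No special measure applies. → 35%.
Line C: motorcycle → 16.02; battery-electric → 16.02.01; g.v.w. 2.5 t → 16.02.01.01. Scheduled 11%. quota on 16.02.01.01 open → in-quota 10%; Harrowgate agreement on 16.02: wholly obtained → 13% available; preference 13% not lower than 10% → no reduction. → 10%.
Line D: motorcycle → 16.02; petrol-engined → 16.02.04; g.v.w. 40 t → 16.02.04.01. Scheduled 36%. anti-dumping (Rothland, 16.02.04): +18%; total 36% + 18% = 54%. → 54%.
Line E: motorcycle → 16.02; diesel-engined → 16.02.03; g.v.w. 3.2 t → 16.02.03.01. Scheduled 2%. Harrowgate agreement on 16.02: not wholly obtained. → 2%.
Sum: 61% + 35% + 10% + 54% + 2% = 162%.

162%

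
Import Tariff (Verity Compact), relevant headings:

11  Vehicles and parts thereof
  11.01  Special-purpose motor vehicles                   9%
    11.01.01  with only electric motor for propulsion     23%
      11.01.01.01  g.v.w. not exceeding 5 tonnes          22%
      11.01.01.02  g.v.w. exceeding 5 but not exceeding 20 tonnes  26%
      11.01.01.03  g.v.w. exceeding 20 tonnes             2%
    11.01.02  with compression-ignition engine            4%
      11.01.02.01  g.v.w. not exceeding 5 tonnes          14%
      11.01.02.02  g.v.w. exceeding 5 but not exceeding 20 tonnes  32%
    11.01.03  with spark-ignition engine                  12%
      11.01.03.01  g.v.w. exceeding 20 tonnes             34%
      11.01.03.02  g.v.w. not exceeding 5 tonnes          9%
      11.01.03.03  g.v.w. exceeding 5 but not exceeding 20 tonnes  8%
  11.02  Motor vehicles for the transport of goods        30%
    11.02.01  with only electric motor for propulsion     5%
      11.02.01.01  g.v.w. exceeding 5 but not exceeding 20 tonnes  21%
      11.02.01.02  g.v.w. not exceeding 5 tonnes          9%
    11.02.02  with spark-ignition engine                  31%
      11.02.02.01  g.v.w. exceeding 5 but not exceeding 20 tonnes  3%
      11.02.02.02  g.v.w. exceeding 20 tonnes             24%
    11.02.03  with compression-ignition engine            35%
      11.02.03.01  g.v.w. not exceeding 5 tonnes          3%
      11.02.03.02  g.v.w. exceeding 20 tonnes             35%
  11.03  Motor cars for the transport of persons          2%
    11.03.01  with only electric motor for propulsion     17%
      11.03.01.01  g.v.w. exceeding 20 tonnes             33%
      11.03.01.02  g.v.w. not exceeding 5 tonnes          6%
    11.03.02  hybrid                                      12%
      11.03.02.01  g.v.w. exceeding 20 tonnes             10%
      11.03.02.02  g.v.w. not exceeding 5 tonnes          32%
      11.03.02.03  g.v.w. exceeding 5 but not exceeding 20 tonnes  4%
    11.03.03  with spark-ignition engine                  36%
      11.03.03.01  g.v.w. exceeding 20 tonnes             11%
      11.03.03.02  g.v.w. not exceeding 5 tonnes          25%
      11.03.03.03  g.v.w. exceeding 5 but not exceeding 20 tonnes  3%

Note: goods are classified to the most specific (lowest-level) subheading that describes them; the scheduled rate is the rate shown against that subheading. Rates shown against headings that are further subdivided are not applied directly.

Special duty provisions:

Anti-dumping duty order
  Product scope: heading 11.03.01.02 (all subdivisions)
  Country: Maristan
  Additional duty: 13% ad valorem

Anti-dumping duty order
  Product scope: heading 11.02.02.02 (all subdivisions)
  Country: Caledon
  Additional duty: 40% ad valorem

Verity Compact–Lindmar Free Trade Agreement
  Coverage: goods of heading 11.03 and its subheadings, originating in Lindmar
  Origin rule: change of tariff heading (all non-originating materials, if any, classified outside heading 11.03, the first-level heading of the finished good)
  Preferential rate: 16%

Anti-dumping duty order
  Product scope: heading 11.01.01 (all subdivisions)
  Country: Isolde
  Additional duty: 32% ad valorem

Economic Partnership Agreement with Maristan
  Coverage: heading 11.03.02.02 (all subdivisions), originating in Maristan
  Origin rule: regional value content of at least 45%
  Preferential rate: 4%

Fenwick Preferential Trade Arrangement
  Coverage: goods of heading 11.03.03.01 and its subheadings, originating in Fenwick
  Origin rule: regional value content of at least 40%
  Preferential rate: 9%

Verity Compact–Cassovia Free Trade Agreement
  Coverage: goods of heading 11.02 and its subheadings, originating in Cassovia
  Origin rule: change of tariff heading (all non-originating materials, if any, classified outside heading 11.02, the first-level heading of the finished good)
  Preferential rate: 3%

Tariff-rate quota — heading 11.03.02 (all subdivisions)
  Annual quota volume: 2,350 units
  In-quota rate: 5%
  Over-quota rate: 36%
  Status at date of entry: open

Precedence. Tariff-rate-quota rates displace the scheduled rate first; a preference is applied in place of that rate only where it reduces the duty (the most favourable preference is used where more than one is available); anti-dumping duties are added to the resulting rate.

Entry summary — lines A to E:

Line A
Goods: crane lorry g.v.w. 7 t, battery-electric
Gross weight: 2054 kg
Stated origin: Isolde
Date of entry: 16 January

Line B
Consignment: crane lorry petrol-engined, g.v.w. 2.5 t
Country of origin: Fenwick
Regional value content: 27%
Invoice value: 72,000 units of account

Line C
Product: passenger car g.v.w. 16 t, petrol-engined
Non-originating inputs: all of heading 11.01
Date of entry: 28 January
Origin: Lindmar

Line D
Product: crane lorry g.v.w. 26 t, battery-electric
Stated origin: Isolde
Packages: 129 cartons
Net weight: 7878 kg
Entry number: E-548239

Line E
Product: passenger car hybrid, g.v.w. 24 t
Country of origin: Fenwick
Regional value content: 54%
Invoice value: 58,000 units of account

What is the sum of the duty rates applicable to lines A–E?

Line A: crane lorry → 11.01; battery-electric → 11.01.01; g.v.w. 7 t → 11.01.01.02. Scheduled 26%. anti-dumping (Isolde, 11.01.01): +32%; total 26% + 32% = 58%. → 58%.
Line B: crane lorry → 11.01; petrol-engined → 11.01.03; g.v.w. 2.5 t → 11.01.03.02. Scheduled 9%. Fenwick agreement on 11.03.03.01: 11.01.03.02 not covered. → 9%.
Line C: passenger car → 11.03; petrol-engined → 11.03.03; g.v.w. 16 t → 11.03.03.03. Scheduled 3%. Lindmar agreement on 11.03: CTH met → 16% available; preference 16% not lower than 3% → no reduction. → 3%.
Line D: crane lorry → 11.01; battery-electric → 11.01.01; g.v.w. 26 t → 11.01.01.03. Scheduled 2%. anti-dumping (Isolde, 11.01.01): +32%; total 2% + 32% = 34%. → 34%.
Line E: passenger car → 11.03; hybrid → 11.03.02; g.v.w. 24 t → 11.03.02.01. Scheduled 10%. quota on 11.03.02 open → in-quota 5%; Fenwick agreement on 11.03.03.01: 11.03.02.01 not covered. → 5%.
Sum: 58% + 9% + 3% + 34% + 5% = 109%.

109%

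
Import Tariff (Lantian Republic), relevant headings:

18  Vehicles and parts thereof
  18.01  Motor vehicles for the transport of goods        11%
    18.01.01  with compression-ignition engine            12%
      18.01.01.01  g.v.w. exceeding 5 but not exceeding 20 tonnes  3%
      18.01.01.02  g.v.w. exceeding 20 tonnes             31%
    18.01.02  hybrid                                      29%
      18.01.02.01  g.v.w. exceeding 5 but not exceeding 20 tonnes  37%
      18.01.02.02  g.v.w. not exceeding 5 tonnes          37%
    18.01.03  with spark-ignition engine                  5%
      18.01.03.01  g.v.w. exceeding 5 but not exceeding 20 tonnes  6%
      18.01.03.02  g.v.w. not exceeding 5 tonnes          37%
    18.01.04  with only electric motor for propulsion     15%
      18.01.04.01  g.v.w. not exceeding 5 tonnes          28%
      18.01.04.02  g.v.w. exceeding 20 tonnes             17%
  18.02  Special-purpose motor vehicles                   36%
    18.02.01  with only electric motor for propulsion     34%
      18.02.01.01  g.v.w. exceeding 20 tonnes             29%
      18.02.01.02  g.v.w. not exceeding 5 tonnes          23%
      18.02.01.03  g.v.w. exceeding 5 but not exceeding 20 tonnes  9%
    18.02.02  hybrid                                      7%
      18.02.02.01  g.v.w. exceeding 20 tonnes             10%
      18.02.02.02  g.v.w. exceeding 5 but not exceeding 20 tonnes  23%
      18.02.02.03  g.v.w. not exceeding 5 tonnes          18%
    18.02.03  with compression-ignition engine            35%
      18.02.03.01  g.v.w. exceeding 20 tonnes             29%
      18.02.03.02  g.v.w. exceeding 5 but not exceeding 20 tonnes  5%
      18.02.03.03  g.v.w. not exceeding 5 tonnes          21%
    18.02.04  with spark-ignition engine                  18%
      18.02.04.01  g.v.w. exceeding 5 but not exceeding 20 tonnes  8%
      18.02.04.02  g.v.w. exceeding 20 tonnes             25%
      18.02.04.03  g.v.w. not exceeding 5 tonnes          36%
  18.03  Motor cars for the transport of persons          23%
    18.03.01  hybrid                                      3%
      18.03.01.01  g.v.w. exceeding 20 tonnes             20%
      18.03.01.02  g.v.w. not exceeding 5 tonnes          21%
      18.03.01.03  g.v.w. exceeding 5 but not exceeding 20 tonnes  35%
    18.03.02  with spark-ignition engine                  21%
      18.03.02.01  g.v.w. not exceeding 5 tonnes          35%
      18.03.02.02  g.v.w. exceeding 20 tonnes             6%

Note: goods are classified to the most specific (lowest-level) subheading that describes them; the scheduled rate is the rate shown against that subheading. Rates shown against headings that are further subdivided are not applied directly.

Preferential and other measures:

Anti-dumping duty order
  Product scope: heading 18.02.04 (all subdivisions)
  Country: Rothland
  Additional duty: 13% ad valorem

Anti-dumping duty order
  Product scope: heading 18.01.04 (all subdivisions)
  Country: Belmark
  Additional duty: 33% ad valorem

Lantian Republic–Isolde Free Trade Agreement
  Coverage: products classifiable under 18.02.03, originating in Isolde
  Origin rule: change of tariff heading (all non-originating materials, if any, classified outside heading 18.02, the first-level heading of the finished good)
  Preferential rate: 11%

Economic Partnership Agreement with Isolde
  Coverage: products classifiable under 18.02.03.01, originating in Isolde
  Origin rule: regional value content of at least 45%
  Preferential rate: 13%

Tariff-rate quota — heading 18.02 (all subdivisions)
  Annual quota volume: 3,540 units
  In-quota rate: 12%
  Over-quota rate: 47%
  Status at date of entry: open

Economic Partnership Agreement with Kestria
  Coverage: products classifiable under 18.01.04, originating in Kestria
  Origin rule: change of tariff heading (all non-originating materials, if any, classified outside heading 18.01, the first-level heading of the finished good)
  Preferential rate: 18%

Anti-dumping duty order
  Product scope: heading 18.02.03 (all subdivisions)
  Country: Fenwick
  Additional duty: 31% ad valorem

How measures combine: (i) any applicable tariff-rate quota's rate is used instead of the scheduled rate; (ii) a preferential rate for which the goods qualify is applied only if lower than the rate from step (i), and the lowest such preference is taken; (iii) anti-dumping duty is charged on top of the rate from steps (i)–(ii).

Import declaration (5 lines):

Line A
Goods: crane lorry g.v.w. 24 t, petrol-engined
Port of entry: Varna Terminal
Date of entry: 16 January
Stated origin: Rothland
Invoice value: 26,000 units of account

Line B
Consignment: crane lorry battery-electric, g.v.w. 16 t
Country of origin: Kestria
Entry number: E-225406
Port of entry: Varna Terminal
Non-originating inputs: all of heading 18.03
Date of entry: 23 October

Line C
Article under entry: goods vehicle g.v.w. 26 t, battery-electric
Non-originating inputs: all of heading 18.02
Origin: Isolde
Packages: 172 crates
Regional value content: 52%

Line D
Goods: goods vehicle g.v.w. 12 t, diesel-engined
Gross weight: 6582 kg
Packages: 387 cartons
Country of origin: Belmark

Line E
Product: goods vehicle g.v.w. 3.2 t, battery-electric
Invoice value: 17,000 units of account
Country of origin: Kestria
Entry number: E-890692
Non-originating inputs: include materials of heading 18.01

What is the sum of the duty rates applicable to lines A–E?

Line A: crane lorry → 18.02; petrol-engined → 18.02.04; g.v.w. 24 t → 18.02.04.02. Scheduled 25%. quota on 18.02 open → in-quota 12%; anti-dumping (Rothland, 18.02.04): +13%; total 12% + 13% = 25%. → 25%.
Line B: crane lorry → 18.02; battery-electric → 18.02.01; g.v.w. 16 t → 18.02.01.03. Scheduled 9%. quota on 18.02 open → in-quota 12%; Kestria agreement on 18.01.04: 18.02.01.03 not covered. → 12%.
Line C: goods vehicle → 18.01; battery-electric → 18.01.04; g.v.w. 26 t → 18.01.04.02. Scheduled 17%. Isolde agreement on 18.02.03: 18.01.04.02 not covered; Isolde agreement on 18.02.03.01: 18.01.04.02 not covered. → 17%.
Line D: goods vehicle → 18.01; diesel-engined → 18.01.01; g.v.w. 12 t → 18.01.01.01. Scheduled 3%. No special measure applies. → 3%.
Line E: goods vehicle → 18.01; battery-electric → 18.01.04; g.v.w. 3.2 t → 18.01.04.01. Scheduled 28%. Kestria agreement on 18.01.04: CTH not met. → 28%.
Sum: 25% + 12% + 17% + 3% + 28% = 85%.

85%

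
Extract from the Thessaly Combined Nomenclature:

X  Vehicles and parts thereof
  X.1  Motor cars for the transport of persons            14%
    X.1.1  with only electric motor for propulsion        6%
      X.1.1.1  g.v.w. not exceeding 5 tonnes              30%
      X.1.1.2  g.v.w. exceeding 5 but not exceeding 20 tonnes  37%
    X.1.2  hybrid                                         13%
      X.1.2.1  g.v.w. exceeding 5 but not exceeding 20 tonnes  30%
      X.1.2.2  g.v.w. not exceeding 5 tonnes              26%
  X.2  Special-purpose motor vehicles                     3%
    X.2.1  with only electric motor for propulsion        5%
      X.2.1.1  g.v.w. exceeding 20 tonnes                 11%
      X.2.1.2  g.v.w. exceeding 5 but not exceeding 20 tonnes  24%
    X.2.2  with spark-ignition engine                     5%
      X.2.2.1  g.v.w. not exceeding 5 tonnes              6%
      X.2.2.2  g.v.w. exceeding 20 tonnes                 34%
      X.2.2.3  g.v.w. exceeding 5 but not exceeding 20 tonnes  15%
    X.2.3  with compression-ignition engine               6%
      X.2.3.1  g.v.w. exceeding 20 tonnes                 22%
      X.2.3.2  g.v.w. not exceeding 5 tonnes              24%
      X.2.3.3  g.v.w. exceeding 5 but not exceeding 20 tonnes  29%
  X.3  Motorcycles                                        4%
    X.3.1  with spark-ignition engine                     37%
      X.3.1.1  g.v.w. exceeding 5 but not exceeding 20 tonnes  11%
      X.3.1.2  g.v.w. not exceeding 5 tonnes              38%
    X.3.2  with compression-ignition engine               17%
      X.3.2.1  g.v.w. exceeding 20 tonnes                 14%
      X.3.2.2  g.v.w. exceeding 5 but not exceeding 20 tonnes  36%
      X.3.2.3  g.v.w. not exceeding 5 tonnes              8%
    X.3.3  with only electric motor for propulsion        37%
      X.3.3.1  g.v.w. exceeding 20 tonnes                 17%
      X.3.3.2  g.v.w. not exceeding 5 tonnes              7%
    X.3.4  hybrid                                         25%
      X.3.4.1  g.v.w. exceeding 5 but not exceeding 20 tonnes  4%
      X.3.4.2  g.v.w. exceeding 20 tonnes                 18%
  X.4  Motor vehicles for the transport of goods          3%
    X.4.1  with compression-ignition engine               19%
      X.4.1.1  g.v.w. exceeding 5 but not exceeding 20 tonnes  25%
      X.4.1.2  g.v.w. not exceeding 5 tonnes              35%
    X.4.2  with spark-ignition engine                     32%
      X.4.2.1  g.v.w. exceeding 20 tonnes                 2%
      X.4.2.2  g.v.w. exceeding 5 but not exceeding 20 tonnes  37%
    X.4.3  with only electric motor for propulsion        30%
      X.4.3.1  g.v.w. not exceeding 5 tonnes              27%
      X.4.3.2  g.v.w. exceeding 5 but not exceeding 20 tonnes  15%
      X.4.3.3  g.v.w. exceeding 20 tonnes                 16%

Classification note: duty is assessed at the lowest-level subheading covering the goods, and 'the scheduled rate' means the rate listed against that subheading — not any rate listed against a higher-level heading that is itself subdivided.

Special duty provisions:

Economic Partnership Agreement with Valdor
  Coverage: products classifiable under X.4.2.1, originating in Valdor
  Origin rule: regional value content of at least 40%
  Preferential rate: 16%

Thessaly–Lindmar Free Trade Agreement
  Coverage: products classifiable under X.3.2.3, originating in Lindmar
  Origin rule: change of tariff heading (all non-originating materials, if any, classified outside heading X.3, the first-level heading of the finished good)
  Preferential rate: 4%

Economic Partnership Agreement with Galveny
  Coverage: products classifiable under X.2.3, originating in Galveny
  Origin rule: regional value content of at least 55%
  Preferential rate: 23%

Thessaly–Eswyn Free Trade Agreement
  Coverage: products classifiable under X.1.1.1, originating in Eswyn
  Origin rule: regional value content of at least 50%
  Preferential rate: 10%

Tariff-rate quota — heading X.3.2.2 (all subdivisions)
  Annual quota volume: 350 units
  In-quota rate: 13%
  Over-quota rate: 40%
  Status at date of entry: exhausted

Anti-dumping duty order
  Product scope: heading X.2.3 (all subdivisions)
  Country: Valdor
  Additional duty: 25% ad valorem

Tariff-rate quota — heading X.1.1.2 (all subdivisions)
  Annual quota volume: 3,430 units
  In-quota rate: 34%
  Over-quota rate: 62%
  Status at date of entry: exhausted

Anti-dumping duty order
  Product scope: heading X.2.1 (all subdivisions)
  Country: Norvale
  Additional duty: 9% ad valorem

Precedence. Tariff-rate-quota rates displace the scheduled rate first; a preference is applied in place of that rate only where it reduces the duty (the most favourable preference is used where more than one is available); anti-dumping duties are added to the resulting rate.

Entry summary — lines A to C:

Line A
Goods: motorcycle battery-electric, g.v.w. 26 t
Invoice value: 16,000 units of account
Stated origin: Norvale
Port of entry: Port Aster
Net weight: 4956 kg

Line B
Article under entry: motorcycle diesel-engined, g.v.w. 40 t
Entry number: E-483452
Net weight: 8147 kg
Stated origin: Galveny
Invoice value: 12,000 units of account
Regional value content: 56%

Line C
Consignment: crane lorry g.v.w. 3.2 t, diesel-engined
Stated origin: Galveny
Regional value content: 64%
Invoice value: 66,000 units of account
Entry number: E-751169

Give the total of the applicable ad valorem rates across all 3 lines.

Line A: motorcycle → X.3; battery-electric → X.3.3; g.v.w. 26 t → X.3.3.1. Scheduled 17%. No special measure applies. → 17%.
Line B: motorcycle → X.3; diesel-engined → X.3.2; g.v.w. 40 t → X.3.2.1. Scheduled 14%. Galveny agreement on X.2.3: X.3.2.1 not covered. → 14%.
Line C: crane lorry → X.2; diesel-engined → X.2.3; g.v.w. 3.2 t → X.2.3.2. Scheduled 24%. Galveny agreement on X.2.3: RVC ≥ 55% → 23% available; preferential 23%. → 23%.
Sum: 17% + 14% + 23% = 54%.

54%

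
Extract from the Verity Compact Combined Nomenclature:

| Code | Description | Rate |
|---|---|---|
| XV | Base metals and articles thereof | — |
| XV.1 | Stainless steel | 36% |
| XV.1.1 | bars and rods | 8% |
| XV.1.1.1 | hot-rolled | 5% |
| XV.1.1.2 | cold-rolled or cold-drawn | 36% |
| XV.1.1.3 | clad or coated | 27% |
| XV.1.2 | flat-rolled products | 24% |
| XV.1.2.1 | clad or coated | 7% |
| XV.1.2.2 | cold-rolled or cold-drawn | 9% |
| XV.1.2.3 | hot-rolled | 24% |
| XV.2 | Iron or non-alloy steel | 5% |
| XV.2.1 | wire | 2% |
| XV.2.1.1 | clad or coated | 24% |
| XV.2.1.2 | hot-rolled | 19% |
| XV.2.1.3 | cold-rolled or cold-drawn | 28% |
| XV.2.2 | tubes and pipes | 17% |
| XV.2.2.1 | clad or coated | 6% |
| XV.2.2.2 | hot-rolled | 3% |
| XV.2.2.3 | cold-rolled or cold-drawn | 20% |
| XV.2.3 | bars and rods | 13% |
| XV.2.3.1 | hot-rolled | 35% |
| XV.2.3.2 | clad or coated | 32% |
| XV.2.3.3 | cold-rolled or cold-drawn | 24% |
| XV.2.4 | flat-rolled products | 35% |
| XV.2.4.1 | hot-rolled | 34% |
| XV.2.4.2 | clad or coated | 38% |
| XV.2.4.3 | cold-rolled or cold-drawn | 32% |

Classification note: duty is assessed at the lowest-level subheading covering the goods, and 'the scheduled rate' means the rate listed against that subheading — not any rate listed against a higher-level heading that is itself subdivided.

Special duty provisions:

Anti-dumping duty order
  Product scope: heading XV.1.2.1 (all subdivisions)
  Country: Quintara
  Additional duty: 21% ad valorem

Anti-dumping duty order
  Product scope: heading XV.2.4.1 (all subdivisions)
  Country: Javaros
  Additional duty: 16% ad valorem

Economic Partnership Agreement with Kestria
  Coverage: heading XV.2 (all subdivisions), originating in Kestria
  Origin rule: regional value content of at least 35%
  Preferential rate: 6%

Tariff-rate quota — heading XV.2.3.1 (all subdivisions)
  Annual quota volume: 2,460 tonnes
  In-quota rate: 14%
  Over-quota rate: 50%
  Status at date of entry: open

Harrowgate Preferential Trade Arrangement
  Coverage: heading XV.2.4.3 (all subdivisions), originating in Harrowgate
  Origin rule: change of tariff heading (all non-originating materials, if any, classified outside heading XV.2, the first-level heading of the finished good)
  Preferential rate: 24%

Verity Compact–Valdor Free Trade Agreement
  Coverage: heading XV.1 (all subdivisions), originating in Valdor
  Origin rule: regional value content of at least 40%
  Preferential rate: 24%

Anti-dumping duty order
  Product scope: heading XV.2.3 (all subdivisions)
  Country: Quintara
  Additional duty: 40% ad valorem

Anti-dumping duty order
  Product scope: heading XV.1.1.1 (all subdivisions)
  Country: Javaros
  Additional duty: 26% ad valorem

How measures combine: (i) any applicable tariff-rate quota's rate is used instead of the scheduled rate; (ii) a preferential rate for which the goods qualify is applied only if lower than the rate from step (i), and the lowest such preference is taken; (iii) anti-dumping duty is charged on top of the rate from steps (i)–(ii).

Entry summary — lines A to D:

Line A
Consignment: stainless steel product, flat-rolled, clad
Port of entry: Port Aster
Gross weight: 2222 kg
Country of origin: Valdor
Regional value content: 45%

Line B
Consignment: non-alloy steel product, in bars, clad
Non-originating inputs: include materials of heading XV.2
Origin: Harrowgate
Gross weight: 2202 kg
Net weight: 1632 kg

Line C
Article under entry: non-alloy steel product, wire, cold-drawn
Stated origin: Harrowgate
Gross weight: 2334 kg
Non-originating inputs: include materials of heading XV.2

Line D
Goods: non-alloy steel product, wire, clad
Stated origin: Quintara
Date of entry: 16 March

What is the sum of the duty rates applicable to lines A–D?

91%

Line A: stainless steel → XV.1; flat-rolled → XV.1.2; clad → XV.1.2.1. Scheduled 7%. Valdor agreement on XV.1: RVC ≥ 40% → 24% available; preference 24% not lower than 7% → no reduction. → 7%.
Line B: non-alloy steel → XV.2; in bars → XV.2.3; clad → XV.2.3.2. Scheduled 32%. Harrowgate agreement on XV.2.4.3: XV.2.3.2 not covered. → 32%.
Line C: non-alloy steel → XV.2; wire → XV.2.1; cold-drawn → XV.2.1.3. Scheduled 28%. Harrowgate agreement on XV.2.4.3: XV.2.1.3 not covered. → 28%.
Line D: non-alloy steel → XV.2; wire → XV.2.1; clad → XV.2.1.1. Scheduled 24%. No special measure applies. → 24%.
Sum: 7% + 32% + 28% + 24% = 91%.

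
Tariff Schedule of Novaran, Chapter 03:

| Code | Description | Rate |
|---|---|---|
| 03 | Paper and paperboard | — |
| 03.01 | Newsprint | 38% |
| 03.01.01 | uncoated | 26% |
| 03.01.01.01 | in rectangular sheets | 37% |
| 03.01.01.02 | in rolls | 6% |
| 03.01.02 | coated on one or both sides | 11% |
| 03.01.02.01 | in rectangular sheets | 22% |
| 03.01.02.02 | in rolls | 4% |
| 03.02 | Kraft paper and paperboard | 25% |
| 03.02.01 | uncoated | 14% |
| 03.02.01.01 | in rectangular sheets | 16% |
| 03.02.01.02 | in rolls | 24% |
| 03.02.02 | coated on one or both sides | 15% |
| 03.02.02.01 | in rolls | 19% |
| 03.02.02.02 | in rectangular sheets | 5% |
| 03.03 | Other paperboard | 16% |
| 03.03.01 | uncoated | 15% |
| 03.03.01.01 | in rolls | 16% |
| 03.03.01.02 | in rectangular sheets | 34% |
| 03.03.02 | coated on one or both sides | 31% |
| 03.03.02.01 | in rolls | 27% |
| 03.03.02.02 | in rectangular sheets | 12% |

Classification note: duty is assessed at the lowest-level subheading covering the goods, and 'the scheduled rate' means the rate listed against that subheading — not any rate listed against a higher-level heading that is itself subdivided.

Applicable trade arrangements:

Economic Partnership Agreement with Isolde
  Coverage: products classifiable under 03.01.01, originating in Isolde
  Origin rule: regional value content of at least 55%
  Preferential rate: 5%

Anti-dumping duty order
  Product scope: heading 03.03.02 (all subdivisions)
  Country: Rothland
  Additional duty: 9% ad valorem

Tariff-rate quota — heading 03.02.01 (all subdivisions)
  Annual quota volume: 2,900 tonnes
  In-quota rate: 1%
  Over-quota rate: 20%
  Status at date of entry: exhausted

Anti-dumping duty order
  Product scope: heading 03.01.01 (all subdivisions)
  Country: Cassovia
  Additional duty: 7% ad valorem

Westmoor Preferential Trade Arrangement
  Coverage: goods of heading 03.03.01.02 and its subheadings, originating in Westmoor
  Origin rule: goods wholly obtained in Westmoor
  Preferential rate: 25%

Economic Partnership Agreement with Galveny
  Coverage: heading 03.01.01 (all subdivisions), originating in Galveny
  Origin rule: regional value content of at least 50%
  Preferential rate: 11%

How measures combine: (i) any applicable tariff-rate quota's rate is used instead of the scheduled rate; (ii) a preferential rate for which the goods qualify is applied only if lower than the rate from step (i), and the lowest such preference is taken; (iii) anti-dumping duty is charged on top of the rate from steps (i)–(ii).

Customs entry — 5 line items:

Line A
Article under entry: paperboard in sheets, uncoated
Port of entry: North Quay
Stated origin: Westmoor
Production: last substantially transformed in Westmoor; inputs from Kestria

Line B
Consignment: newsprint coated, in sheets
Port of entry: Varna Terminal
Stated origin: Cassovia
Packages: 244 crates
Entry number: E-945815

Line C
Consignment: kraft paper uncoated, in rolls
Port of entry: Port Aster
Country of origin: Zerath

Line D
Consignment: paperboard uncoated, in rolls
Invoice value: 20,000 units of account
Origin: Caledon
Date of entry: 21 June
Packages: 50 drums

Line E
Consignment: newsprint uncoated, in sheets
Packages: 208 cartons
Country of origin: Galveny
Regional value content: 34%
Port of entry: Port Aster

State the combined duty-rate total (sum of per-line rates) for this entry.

129%

Line A: paperboard → 03.03; uncoated → 03.03.01; in sheets → 03.03.01.02. Scheduled 34%. Westmoor agreement on 03.03.01.02: not wholly obtained. → 34%.
Line B: newsprint → 03.01; coated → 03.01.02; in sheets → 03.01.02.01. Scheduled 22%. No special measure applies. → 22%.
Line C: kraft paper → 03.02; uncoated → 03.02.01; in rolls → 03.02.01.02. Scheduled 24%. quota on 03.02.01 exhausted → over-quota 20%. → 20%.
Line D: paperboard → 03.03; uncoated → 03.03.01; in rolls → 03.03.01.01. Scheduled 16%. No special measure applies. → 16%.
Line E: newsprint → 03.01; uncoated → 03.01.01; in sheets → 03.01.01.01. Scheduled 37%. Galveny agreement on 03.01.01: RVC < 50%. → 37%.
Sum: 34% + 22% + 20% + 16% + 37% = 129%.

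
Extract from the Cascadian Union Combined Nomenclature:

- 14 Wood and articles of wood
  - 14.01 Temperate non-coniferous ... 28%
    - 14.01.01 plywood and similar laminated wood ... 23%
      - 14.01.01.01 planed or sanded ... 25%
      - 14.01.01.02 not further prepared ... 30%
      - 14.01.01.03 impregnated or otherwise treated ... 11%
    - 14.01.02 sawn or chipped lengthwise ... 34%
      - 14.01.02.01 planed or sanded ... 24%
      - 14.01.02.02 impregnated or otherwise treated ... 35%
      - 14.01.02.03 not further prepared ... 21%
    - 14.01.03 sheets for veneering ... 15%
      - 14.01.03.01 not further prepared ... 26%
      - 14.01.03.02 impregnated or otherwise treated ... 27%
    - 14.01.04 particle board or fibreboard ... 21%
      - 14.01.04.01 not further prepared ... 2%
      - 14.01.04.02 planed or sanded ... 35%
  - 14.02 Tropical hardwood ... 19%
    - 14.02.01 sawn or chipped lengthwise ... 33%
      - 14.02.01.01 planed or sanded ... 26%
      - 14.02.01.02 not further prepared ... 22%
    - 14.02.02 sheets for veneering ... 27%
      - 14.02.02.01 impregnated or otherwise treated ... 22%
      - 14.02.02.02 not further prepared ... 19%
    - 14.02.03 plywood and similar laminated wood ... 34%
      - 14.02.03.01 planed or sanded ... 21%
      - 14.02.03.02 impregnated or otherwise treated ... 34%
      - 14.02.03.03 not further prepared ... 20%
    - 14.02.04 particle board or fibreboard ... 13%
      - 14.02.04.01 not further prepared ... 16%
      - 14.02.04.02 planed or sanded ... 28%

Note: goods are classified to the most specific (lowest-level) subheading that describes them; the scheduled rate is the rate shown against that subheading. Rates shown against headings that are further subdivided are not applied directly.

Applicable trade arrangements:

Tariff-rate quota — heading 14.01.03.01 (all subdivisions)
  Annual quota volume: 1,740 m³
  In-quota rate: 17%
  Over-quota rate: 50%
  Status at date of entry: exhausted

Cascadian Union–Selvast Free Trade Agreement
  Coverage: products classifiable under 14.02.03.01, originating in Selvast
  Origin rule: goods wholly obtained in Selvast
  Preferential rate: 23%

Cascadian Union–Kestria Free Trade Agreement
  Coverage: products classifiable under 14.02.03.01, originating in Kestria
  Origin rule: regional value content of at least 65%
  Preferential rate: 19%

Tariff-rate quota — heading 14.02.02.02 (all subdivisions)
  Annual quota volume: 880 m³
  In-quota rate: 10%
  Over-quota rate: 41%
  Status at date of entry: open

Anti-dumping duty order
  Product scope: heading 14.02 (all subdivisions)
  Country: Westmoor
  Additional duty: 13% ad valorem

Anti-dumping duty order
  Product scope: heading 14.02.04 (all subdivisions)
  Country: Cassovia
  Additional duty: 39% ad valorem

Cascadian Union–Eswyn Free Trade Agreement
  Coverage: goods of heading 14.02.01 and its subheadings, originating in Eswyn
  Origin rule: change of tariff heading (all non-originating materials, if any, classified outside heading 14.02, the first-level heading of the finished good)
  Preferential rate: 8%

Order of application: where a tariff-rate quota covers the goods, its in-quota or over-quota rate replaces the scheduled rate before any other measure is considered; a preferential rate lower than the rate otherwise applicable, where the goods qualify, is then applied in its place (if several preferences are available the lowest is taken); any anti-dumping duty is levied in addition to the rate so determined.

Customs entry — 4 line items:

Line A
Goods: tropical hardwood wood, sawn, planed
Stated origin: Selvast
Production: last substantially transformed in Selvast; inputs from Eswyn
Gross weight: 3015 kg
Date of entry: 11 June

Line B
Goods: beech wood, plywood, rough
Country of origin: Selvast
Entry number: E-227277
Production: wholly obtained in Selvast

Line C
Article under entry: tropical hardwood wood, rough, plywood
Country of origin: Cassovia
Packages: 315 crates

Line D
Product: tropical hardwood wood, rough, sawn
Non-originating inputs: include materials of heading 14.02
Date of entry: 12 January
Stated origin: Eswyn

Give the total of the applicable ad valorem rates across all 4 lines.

Line A: tropical hardwood → 14.02; sawn → 14.02.01; planed → 14.02.01.01. Scheduled 26%. Selvast agreement on 14.02.03.01: 14.02.01.01 not covered. → 26%.
Line B: beech → 14.01; plywood → 14.01.01; rough → 14.01.01.02. Scheduled 30%. Selvast agreement on 14.02.03.01: 14.01.01.02 not covered. → 30%.
Line C: tropical hardwood → 14.02; plywood → 14.02.03; rough → 14.02.03.03. Scheduled 20%. No special measure applies. → 20%.
Line D: tropical hardwood → 14.02; sawn → 14.02.01; rough → 14.02.01.02. Scheduled 22%. Eswyn agreement on 14.02.01: CTH not met. → 22%.
Sum: 26% + 30% + 20% + 22% = 98%.

98%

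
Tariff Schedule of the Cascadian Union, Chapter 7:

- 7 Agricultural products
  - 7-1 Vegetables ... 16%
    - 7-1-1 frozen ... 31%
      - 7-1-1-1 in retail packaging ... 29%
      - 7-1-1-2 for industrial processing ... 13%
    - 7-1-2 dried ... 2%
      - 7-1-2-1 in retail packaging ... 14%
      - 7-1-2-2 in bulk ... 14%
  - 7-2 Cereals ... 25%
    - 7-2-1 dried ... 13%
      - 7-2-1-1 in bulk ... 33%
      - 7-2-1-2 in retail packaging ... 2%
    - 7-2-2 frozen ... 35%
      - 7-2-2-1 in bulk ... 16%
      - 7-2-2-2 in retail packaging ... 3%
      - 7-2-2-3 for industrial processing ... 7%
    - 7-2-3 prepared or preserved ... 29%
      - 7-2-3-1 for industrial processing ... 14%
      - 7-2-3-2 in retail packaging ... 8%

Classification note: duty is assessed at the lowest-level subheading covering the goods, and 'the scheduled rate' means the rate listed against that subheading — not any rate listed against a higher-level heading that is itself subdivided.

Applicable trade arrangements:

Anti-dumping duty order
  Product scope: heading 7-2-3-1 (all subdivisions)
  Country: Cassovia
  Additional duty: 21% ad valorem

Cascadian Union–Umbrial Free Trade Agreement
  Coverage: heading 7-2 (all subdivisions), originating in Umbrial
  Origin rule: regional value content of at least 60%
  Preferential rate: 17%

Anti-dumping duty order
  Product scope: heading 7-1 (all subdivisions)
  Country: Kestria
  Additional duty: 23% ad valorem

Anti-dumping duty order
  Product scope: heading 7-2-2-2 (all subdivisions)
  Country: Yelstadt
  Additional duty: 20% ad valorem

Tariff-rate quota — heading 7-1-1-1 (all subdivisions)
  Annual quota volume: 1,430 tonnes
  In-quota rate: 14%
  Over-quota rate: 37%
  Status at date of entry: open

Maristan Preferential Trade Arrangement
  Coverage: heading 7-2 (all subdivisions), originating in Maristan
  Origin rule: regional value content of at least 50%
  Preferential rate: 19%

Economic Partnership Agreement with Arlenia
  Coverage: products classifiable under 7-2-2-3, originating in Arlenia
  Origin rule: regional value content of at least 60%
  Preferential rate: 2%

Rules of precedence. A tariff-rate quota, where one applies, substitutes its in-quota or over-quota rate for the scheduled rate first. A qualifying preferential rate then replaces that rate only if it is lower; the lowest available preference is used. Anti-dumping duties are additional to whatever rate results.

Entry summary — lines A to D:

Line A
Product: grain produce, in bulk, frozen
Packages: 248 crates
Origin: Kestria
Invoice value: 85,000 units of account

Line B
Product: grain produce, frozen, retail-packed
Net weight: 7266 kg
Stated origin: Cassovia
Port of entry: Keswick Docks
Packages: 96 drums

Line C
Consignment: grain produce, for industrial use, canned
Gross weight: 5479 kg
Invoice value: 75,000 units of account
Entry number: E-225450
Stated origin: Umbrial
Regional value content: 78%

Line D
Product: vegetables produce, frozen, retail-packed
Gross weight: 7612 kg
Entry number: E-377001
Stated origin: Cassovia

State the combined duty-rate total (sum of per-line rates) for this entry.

Line A: grain → 7-2; frozen → 7-2-2; in bulk → 7-2-2-1. Scheduled 16%. No special measure applies. → 16%.
Line B: grain → 7-2; frozen → 7-2-2; retail-packed → 7-2-2-2. Scheduled 3%. No special measure applies. → 3%.
Line C: grain → 7-2; canned → 7-2-3; for industrial use → 7-2-3-1. Scheduled 14%. Umbrial agreement on 7-2: RVC ≥ 60% → 17% available; preference 17% not lower than 14% → no reduction. → 14%.
Line D: vegetables → 7-1; frozen → 7-1-1; retail-packed → 7-1-1-1. Scheduled 29%. quota on 7-1-1-1 open → in-quota 14%. → 14%.
Sum: 16% + 3% + 14% + 14% = 47%.

47%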